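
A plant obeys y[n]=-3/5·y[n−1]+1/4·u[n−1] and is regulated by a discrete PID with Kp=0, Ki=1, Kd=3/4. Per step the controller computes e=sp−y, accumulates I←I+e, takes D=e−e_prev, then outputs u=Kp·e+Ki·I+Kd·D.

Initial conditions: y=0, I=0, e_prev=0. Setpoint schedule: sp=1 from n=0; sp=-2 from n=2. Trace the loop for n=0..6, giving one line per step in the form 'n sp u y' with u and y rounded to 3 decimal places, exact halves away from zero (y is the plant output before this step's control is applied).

0 1 1.750 0.000
1 1 1.234 0.438
2 -2 -2.440 0.046
3 -2 -1.333 -0.638
4 -2 -4.410 0.049
5 -2 -3.877 -1.132
6 -2 -7.105 -0.290

(exact arithmetic carried between steps; '≈' marks a value shown rounded to 6 d.p. or computed from one; I and e_prev carry over from the previous line; the table rounds u and y to 3 d.p., halves away from zero)
n=0: y=0, sp=1, e=sp−y=1; I=1, D=e−e_prev=1; u=0·1+1·1+3/4·1=1.75; next y=-3/5·0+1/4·1.75=0.4375
n=1: y=0.4375, sp=1, e=sp−y=0.5625; I=1.5625, D=e−e_prev=-0.4375; u=0·0.5625+1·1.5625+3/4·(-0.4375)=1.234375; next y=-3/5·0.4375+1/4·1.234375≈0.046094
n=2: y≈0.046094, sp=-2, e=sp−y≈-2.046094; I≈-0.483594, D=e−e_prev≈-2.608594; u=0·(-2.046094)+1·(-0.483594)+3/4·(-2.608594)≈-2.440039; next y=-3/5·0.046094+1/4·(-2.440039)≈-0.637666
n=3: y≈-0.637666, sp=-2, e=sp−y≈-1.362334; I≈-1.845928, D=e−e_prev≈0.683760; u=0·(-1.362334)+1·(-1.845928)+3/4·0.683760≈-1.333108; next y=-3/5·(-0.637666)+1/4·(-1.333108)≈0.049323
n=4: y≈0.049323, sp=-2, e=sp−y≈-2.049323; I≈-3.895250, D=e−e_prev≈-0.686989; u=0·(-2.049323)+1·(-3.895250)+3/4·(-0.686989)≈-4.410492; next y=-3/5·0.049323+1/4·(-4.410492)≈-1.132217
n=5: y≈-1.132217, sp=-2, e=sp−y≈-0.867783; I≈-4.763034, D=e−e_prev≈1.181539; u=0·(-0.867783)+1·(-4.763034)+3/4·1.181539≈-3.876879; next y=-3/5·(-1.132217)+1/4·(-3.876879)≈-0.289890
n=6: y≈-0.289890, sp=-2, e=sp−y≈-1.710110; I≈-6.473144, D=e−e_prev≈-0.842327; u=0·(-1.710110)+1·(-6.473144)+3/4·(-0.842327)≈-7.104889; next y=-3/5·(-0.289890)+1/4·(-7.104889)≈-1.602288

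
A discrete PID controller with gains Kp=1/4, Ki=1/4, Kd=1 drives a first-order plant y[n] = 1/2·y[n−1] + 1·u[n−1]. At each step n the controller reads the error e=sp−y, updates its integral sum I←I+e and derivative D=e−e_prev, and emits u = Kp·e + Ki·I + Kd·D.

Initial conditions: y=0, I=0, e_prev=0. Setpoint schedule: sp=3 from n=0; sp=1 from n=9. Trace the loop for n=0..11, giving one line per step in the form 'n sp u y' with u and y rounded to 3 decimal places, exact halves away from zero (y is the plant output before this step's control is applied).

(exact arithmetic carried between steps; '≈' marks a value shown rounded to 6 d.p. or computed from one; I and e_prev carry over from the previous line; the table rounds u and y to 3 d.p., halves away from zero)
n=0: y=0, sp=3, e=sp−y=3; I=3, D=e−e_prev=3; u=1/4·3+1/4·3+1·3=4.5; next y=1/2·0+1·4.5=4.5
n=1: y=4.5, sp=3, e=sp−y=-1.5; I=1.5, D=e−e_prev=-4.5; u=1/4·(-1.5)+1/4·1.5+1·(-4.5)=-4.5; next y=1/2·4.5+1·(-4.5)=-2.25
n=2: y=-2.25, sp=3, e=sp−y=5.25; I=6.75, D=e−e_prev=6.75; u=1/4·5.25+1/4·6.75+1·6.75=9.75; next y=1/2·(-2.25)+1·9.75=8.625
n=3: y=8.625, sp=3, e=sp−y=-5.625; I=1.125, D=e−e_prev=-10.875; u=1/4·(-5.625)+1/4·1.125+1·(-10.875)=-12; next y=1/2·8.625+1·(-12)=-7.6875
n=4: y=-7.6875, sp=3, e=sp−y=10.6875; I=11.8125, D=e−e_prev=16.3125; u=1/4·10.6875+1/4·11.8125+1·16.3125=21.9375; next y=1/2·(-7.6875)+1·21.9375=18.09375
n=5: y=18.09375, sp=3, e=sp−y=-15.09375; I=-3.28125, D=e−e_prev=-25.78125; u=1/4·(-15.09375)+1/4·(-3.28125)+1·(-25.78125)=-30.375; next y=1/2·18.09375+1·(-30.375)=-21.328125
n=6: y=-21.328125, sp=3, e=sp−y=24.328125; I=21.046875, D=e−e_prev=39.421875; u=1/4·24.328125+1/4·21.046875+1·39.421875=50.765625; next y=1/2·(-21.328125)+1·50.765625≈40.101563
n=7: y≈40.101563, sp=3, e=sp−y≈-37.101563; I≈-16.054688, D=e−e_prev≈-61.429688; u=1/4·(-37.101563)+1/4·(-16.054688)+1·(-61.429688)≈-74.71875; next y=1/2·40.101563+1·(-74.71875)≈-54.667969
n=8: y≈-54.667969, sp=3, e=sp−y≈57.667969; I≈41.613281, D=e−e_prev≈94.769531; u=1/4·57.667969+1/4·41.613281+1·94.769531≈119.589844; next y=1/2·(-54.667969)+1·119.589844≈92.255859
n=9: y≈92.255859, sp=1, e=sp−y≈-91.255859; I≈-49.642578, D=e−e_prev≈-148.923828; u=1/4·(-91.255859)+1/4·(-49.642578)+1·(-148.923828)≈-184.148438; next y=1/2·92.255859+1·(-184.148438)≈-138.020508
n=10: y≈-138.020508, sp=1, e=sp−y≈139.020508; I≈89.377930, D=e−e_prev≈230.276367; u=1/4·139.020508+1/4·89.377930+1·230.276367≈287.375977; next y=1/2·(-138.020508)+1·287.375977≈218.365723
n=11: y≈218.365723, sp=1, e=sp−y≈-217.365723; I≈-127.987793, D=e−e_prev≈-356.386230; u=1/4·(-217.365723)+1/4·(-127.987793)+1·(-356.386230)≈-442.724609; next y=1/2·218.365723+1·(-442.724609)≈-333.541748

0 3 4.500 0.000
1 3 -4.500 4.500
2 3 9.750 -2.250
3 3 -12.000 8.625
4 3 21.938 -7.688
5 3 -30.375 18.094
6 3 50.766 -21.328
7 3 -74.719 40.102
8 3 119.590 -54.668
9 1 -184.148 92.256
10 1 287.376 -138.021
11 1 -442.725 218.366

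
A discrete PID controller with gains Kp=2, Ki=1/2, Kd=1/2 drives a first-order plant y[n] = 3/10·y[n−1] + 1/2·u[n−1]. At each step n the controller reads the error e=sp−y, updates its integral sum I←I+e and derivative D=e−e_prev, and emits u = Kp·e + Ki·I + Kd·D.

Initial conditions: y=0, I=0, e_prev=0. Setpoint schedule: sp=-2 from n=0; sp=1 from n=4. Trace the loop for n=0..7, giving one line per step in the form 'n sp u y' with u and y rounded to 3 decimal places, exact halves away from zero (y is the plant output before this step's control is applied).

(exact arithmetic carried between steps; '≈' marks a value shown rounded to 6 d.p. or computed from one; I and e_prev carry over from the previous line; the table rounds u and y to 3 d.p., halves away from zero)
n=0: y=0, sp=-2, e=sp−y=-2; I=-2, D=e−e_prev=-2; u=2·(-2)+1/2·(-2)+1/2·(-2)=-6; next y=3/10·0+1/2·(-6)=-3
n=1: y=-3, sp=-2, e=sp−y=1; I=-1, D=e−e_prev=3; u=2·1+1/2·(-1)+1/2·3=3; next y=3/10·(-3)+1/2·3=0.6
n=2: y=0.6, sp=-2, e=sp−y=-2.6; I=-3.6, D=e−e_prev=-3.6; u=2·(-2.6)+1/2·(-3.6)+1/2·(-3.6)=-8.8; next y=3/10·0.6+1/2·(-8.8)=-4.22
n=3: y=-4.22, sp=-2, e=sp−y=2.22; I=-1.38, D=e−e_prev=4.82; u=2·2.22+1/2·(-1.38)+1/2·4.82=6.16; next y=3/10·(-4.22)+1/2·6.16=1.814
n=4: y=1.814, sp=1, e=sp−y=-0.814; I=-2.194, D=e−e_prev=-3.034; u=2·(-0.814)+1/2·(-2.194)+1/2·(-3.034)=-4.242; next y=3/10·1.814+1/2·(-4.242)=-1.5768
n=5: y=-1.5768, sp=1, e=sp−y=2.5768; I=0.3828, D=e−e_prev=3.3908; u=2·2.5768+1/2·0.3828+1/2·3.3908=7.0404; next y=3/10·(-1.5768)+1/2·7.0404=3.04716
n=6: y=3.04716, sp=1, e=sp−y=-2.04716; I=-1.66436, D=e−e_prev=-4.62396; u=2·(-2.04716)+1/2·(-1.66436)+1/2·(-4.62396)=-7.23848; next y=3/10·3.04716+1/2·(-7.23848)=-2.705092
n=7: y=-2.705092, sp=1, e=sp−y=3.705092; I=2.040732, D=e−e_prev=5.752252; u=2·3.705092+1/2·2.040732+1/2·5.752252=11.306676; next y=3/10·(-2.705092)+1/2·11.306676≈4.841810

0 -2 -6.000 0.000
1 -2 3.000 -3.000
2 -2 -8.800 0.600
3 -2 6.160 -4.220
4 1 -4.242 1.814
5 1 7.040 -1.577
6 1 -7.238 3.047
7 1 11.307 -2.705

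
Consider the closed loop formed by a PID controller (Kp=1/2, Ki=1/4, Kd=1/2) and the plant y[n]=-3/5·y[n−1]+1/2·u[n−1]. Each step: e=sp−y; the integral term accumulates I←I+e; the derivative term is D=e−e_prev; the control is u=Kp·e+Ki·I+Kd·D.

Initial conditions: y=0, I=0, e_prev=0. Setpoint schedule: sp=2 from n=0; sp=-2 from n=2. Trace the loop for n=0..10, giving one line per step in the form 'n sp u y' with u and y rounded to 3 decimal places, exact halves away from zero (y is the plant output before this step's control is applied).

0 2 2.500 0.000
1 2 0.438 1.250
2 -2 -1.523 -0.531
3 -2 -0.892 -0.443
4 -2 -1.565 -0.180
5 -2 -1.271 -0.675
6 -2 -2.405 -0.230
7 -2 -1.583 -1.064
8 -2 -3.372 -0.153
9 -2 -1.577 -1.594
10 -2 -4.602 0.168

(exact arithmetic carried between steps; '≈' marks a value shown rounded to 6 d.p. or computed from one; I and e_prev carry over from the previous line; the table rounds u and y to 3 d.p., halves away from zero)
n=0: y=0, sp=2, e=sp−y=2; I=2, D=e−e_prev=2; u=1/2·2+1/4·2+1/2·2=2.5; next y=-3/5·0+1/2·2.5=1.25
n=1: y=1.25, sp=2, e=sp−y=0.75; I=2.75, D=e−e_prev=-1.25; u=1/2·0.75+1/4·2.75+1/2·(-1.25)=0.4375; next y=-3/5·1.25+1/2·0.4375=-0.53125
n=2: y=-0.53125, sp=-2, e=sp−y=-1.46875; I=1.28125, D=e−e_prev=-2.21875; u=1/2·(-1.46875)+1/4·1.28125+1/2·(-2.21875)≈-1.523438; next y=-3/5·(-0.53125)+1/2·(-1.523438)≈-0.442969
n=3: y≈-0.442969, sp=-2, e=sp−y≈-1.557031; I≈-0.275781, D=e−e_prev≈-0.088281; u=1/2·(-1.557031)+1/4·(-0.275781)+1/2·(-0.088281)≈-0.891602; next y=-3/5·(-0.442969)+1/2·(-0.891602)≈-0.180020
n=4: y≈-0.180020, sp=-2, e=sp−y≈-1.819980; I≈-2.095762, D=e−e_prev≈-0.262949; u=1/2·(-1.819980)+1/4·(-2.095762)+1/2·(-0.262949)≈-1.565405; next y=-3/5·(-0.180020)+1/2·(-1.565405)≈-0.674691
n=5: y≈-0.674691, sp=-2, e=sp−y≈-1.325309; I≈-3.421071, D=e−e_prev≈0.494671; u=1/2·(-1.325309)+1/4·(-3.421071)+1/2·0.494671≈-1.270587; next y=-3/5·(-0.674691)+1/2·(-1.270587)≈-0.230479
n=6: y≈-0.230479, sp=-2, e=sp−y≈-1.769521; I≈-5.190592, D=e−e_prev≈-0.444212; u=1/2·(-1.769521)+1/4·(-5.190592)+1/2·(-0.444212)≈-2.404515; next y=-3/5·(-0.230479)+1/2·(-2.404515)≈-1.063970
n=7: y≈-1.063970, sp=-2, e=sp−y≈-0.936030; I≈-6.126622, D=e−e_prev≈0.833491; u=1/2·(-0.936030)+1/4·(-6.126622)+1/2·0.833491≈-1.582925; next y=-3/5·(-1.063970)+1/2·(-1.582925)≈-0.153080
n=8: y≈-0.153080, sp=-2, e=sp−y≈-1.846920; I≈-7.973542, D=e−e_prev≈-0.910890; u=1/2·(-1.846920)+1/4·(-7.973542)+1/2·(-0.910890)≈-3.372290; next y=-3/5·(-0.153080)+1/2·(-3.372290)≈-1.594297
n=9: y≈-1.594297, sp=-2, e=sp−y≈-0.405703; I≈-8.379245, D=e−e_prev≈1.441217; u=1/2·(-0.405703)+1/4·(-8.379245)+1/2·1.441217≈-1.577054; next y=-3/5·(-1.594297)+1/2·(-1.577054)≈0.168051
n=10: y≈0.168051, sp=-2, e=sp−y≈-2.168051; I≈-10.547296, D=e−e_prev≈-1.762348; u=1/2·(-2.168051)+1/4·(-10.547296)+1/2·(-1.762348)≈-4.602023; next y=-3/5·0.168051+1/2·(-4.602023)≈-2.401842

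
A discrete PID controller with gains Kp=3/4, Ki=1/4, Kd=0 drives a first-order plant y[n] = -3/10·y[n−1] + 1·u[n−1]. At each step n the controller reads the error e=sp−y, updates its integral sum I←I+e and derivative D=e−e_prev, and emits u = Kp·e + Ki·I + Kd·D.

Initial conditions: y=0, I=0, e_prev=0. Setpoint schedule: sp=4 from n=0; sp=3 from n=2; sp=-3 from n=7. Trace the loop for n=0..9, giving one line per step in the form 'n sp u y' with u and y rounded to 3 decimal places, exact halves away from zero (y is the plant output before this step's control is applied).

(exact arithmetic carried between steps; '≈' marks a value shown rounded to 6 d.p. or computed from one; I and e_prev carry over from the previous line; the table rounds u and y to 3 d.p., halves away from zero)
n=0: y=0, sp=4, e=sp−y=4; I=4, D=e−e_prev=4; u=3/4·4+1/4·4+0·4=4; next y=-3/10·0+1·4=4
n=1: y=4, sp=4, e=sp−y=0; I=4, D=e−e_prev=-4; u=3/4·0+1/4·4+0·(-4)=1; next y=-3/10·4+1·1=-0.2
n=2: y=-0.2, sp=3, e=sp−y=3.2; I=7.2, D=e−e_prev=3.2; u=3/4·3.2+1/4·7.2+0·3.2=4.2; next y=-3/10·(-0.2)+1·4.2=4.26
n=3: y=4.26, sp=3, e=sp−y=-1.26; I=5.94, D=e−e_prev=-4.46; u=3/4·(-1.26)+1/4·5.94+0·(-4.46)=0.54; next y=-3/10·4.26+1·0.54=-0.738
n=4: y=-0.738, sp=3, e=sp−y=3.738; I=9.678, D=e−e_prev=4.998; u=3/4·3.738+1/4·9.678+0·4.998=5.223; next y=-3/10·(-0.738)+1·5.223=5.4444
n=5: y=5.4444, sp=3, e=sp−y=-2.4444; I=7.2336, D=e−e_prev=-6.1824; u=3/4·(-2.4444)+1/4·7.2336+0·(-6.1824)=-0.0249; next y=-3/10·5.4444+1·(-0.0249)=-1.65822
n=6: y=-1.65822, sp=3, e=sp−y=4.65822; I=11.89182, D=e−e_prev=7.10262; u=3/4·4.65822+1/4·11.89182+0·7.10262=6.46662; next y=-3/10·(-1.65822)+1·6.46662=6.964086
n=7: y=6.964086, sp=-3, e=sp−y=-9.964086; I=1.927734, D=e−e_prev=-14.622306; u=3/4·(-9.964086)+1/4·1.927734+0·(-14.622306)=-6.991131; next y=-3/10·6.964086+1·(-6.991131)≈-9.080357
n=8: y≈-9.080357, sp=-3, e=sp−y≈6.080357; I≈8.008091, D=e−e_prev≈16.044443; u=3/4·6.080357+1/4·8.008091+0·16.044443≈6.562290; next y=-3/10·(-9.080357)+1·6.562290≈9.286397
n=9: y≈9.286397, sp=-3, e=sp−y≈-12.286397; I≈-4.278307, D=e−e_prev≈-18.366754; u=3/4·(-12.286397)+1/4·(-4.278307)+0·(-18.366754)≈-10.284375; next y=-3/10·9.286397+1·(-10.284375)≈-13.070294

0 4 4.000 0.000
1 4 1.000 4.000
2 3 4.200 -0.200
3 3 0.540 4.260
4 3 5.223 -0.738
5 3 -0.025 5.444
6 3 6.467 -1.658
7 -3 -6.991 6.964
8 -3 6.562 -9.080
9 -3 -10.284 9.286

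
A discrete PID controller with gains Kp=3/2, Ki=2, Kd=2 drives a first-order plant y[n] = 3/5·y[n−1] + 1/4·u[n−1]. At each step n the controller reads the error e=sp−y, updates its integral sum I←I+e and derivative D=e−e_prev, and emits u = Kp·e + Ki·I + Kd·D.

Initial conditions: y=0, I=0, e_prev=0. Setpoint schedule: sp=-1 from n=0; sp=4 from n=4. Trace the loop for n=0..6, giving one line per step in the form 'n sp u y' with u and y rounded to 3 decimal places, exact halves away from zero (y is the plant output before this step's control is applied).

(exact arithmetic carried between steps; '≈' marks a value shown rounded to 6 d.p. or computed from one; I and e_prev carry over from the previous line; the table rounds u and y to 3 d.p., halves away from zero)
n=0: y=0, sp=-1, e=sp−y=-1; I=-1, D=e−e_prev=-1; u=3/2·(-1)+2·(-1)+2·(-1)=-5.5; next y=3/5·0+1/4·(-5.5)=-1.375
n=1: y=-1.375, sp=-1, e=sp−y=0.375; I=-0.625, D=e−e_prev=1.375; u=3/2·0.375+2·(-0.625)+2·1.375=2.0625; next y=3/5·(-1.375)+1/4·2.0625=-0.309375
n=2: y=-0.309375, sp=-1, e=sp−y=-0.690625; I=-1.315625, D=e−e_prev=-1.065625; u=3/2·(-0.690625)+2·(-1.315625)+2·(-1.065625)≈-5.798438; next y=3/5·(-0.309375)+1/4·(-5.798438)≈-1.635234
n=3: y≈-1.635234, sp=-1, e=sp−y≈0.635234; I≈-0.680391, D=e−e_prev≈1.325859; u=3/2·0.635234+2·(-0.680391)+2·1.325859≈2.243789; next y=3/5·(-1.635234)+1/4·2.243789≈-0.420193
n=4: y≈-0.420193, sp=4, e=sp−y≈4.420193; I≈3.739803, D=e−e_prev≈3.784959; u=3/2·4.420193+2·3.739803+2·3.784959≈21.679813; next y=3/5·(-0.420193)+1/4·21.679813≈5.167837
n=5: y≈5.167837, sp=4, e=sp−y≈-1.167837; I≈2.571965, D=e−e_prev≈-5.588031; u=3/2·(-1.167837)+2·2.571965+2·(-5.588031)≈-7.783887; next y=3/5·5.167837+1/4·(-7.783887)≈1.154731
n=6: y≈1.154731, sp=4, e=sp−y≈2.845269; I≈5.417235, D=e−e_prev≈4.013107; u=3/2·2.845269+2·5.417235+2·4.013107≈23.128586; next y=3/5·1.154731+1/4·23.128586≈6.474985

0 -1 -5.500 0.000
1 -1 2.063 -1.375
2 -1 -5.798 -0.309
3 -1 2.244 -1.635
4 4 21.680 -0.420
5 4 -7.784 5.168
6 4 23.129 1.155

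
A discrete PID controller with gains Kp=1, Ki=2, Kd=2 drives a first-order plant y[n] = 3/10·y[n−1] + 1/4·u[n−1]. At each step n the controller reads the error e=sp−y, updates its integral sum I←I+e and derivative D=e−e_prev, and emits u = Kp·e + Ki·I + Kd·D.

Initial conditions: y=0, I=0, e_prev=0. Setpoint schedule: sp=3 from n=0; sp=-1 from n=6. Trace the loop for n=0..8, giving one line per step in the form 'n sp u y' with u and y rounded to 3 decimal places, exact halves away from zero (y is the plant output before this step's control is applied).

(exact arithmetic carried between steps; '≈' marks a value shown rounded to 6 d.p. or computed from one; I and e_prev carry over from the previous line; the table rounds u and y to 3 d.p., halves away from zero)
n=0: y=0, sp=3, e=sp−y=3; I=3, D=e−e_prev=3; u=1·3+2·3+2·3=15; next y=3/10·0+1/4·15=3.75
n=1: y=3.75, sp=3, e=sp−y=-0.75; I=2.25, D=e−e_prev=-3.75; u=1·(-0.75)+2·2.25+2·(-3.75)=-3.75; next y=3/10·3.75+1/4·(-3.75)=0.1875
n=2: y=0.1875, sp=3, e=sp−y=2.8125; I=5.0625, D=e−e_prev=3.5625; u=1·2.8125+2·5.0625+2·3.5625=20.0625; next y=3/10·0.1875+1/4·20.0625=5.071875
n=3: y=5.071875, sp=3, e=sp−y=-2.071875; I=2.990625, D=e−e_prev=-4.884375; u=1·(-2.071875)+2·2.990625+2·(-4.884375)=-5.859375; next y=3/10·5.071875+1/4·(-5.859375)≈0.056719
n=4: y≈0.056719, sp=3, e=sp−y≈2.943281; I≈5.933906, D=e−e_prev≈5.015156; u=1·2.943281+2·5.933906+2·5.015156≈24.841406; next y=3/10·0.056719+1/4·24.841406≈6.227367
n=5: y≈6.227367, sp=3, e=sp−y≈-3.227367; I≈2.706539, D=e−e_prev≈-6.170648; u=1·(-3.227367)+2·2.706539+2·(-6.170648)≈-10.155586; next y=3/10·6.227367+1/4·(-10.155586)≈-0.670686
n=6: y≈-0.670686, sp=-1, e=sp−y≈-0.329314; I≈2.377225, D=e−e_prev≈2.898054; u=1·(-0.329314)+2·2.377225+2·2.898054≈10.221244; next y=3/10·(-0.670686)+1/4·10.221244≈2.354105
n=7: y≈2.354105, sp=-1, e=sp−y≈-3.354105; I≈-0.976880, D=e−e_prev≈-3.024791; u=1·(-3.354105)+2·(-0.976880)+2·(-3.024791)≈-11.357448; next y=3/10·2.354105+1/4·(-11.357448)≈-2.133130
n=8: y≈-2.133130, sp=-1, e=sp−y≈1.133130; I≈0.156251, D=e−e_prev≈4.487235; u=1·1.133130+2·0.156251+2·4.487235≈10.420103; next y=3/10·(-2.133130)+1/4·10.420103≈1.965087

0 3 15.000 0.000
1 3 -3.750 3.750
2 3 20.063 0.188
3 3 -5.859 5.072
4 3 24.841 0.057
5 3 -10.156 6.227
6 -1 10.221 -0.671
7 -1 -11.357 2.354
8 -1 10.420 -2.133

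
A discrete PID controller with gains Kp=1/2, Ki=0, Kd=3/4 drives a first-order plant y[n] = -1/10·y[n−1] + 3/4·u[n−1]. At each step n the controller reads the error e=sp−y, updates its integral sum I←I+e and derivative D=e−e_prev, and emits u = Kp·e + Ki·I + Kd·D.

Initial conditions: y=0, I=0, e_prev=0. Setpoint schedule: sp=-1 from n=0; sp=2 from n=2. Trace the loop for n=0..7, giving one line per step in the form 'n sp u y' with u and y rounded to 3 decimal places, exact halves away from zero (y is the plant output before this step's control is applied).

0 -1 -1.250 0.000
1 -1 0.672 -0.938
2 2 1.800 0.598
3 2 -0.164 1.290
4 2 2.283 -0.252
5 2 -1.361 1.737
6 2 3.796 -1.194
7 2 -3.604 2.967

(exact arithmetic carried between steps; '≈' marks a value shown rounded to 6 d.p. or computed from one; I and e_prev carry over from the previous line; the table rounds u and y to 3 d.p., halves away from zero)
n=0: y=0, sp=-1, e=sp−y=-1; I=-1, D=e−e_prev=-1; u=1/2·(-1)+0·(-1)+3/4·(-1)=-1.25; next y=-1/10·0+3/4·(-1.25)=-0.9375
n=1: y=-0.9375, sp=-1, e=sp−y=-0.0625; I=-1.0625, D=e−e_prev=0.9375; u=1/2·(-0.0625)+0·(-1.0625)+3/4·0.9375=0.671875; next y=-1/10·(-0.9375)+3/4·0.671875≈0.597656
n=2: y≈0.597656, sp=2, e=sp−y≈1.402344; I≈0.339844, D=e−e_prev≈1.464844; u=1/2·1.402344+0·0.339844+3/4·1.464844≈1.799805; next y=-1/10·0.597656+3/4·1.799805≈1.290088
n=3: y≈1.290088, sp=2, e=sp−y≈0.709912; I≈1.049756, D=e−e_prev≈-0.692432; u=1/2·0.709912+0·1.049756+3/4·(-0.692432)≈-0.164368; next y=-1/10·1.290088+3/4·(-0.164368)≈-0.252285
n=4: y≈-0.252285, sp=2, e=sp−y≈2.252285; I≈3.302040, D=e−e_prev≈1.542372; u=1/2·2.252285+0·3.302040+3/4·1.542372≈2.282922; next y=-1/10·(-0.252285)+3/4·2.282922≈1.737420
n=5: y≈1.737420, sp=2, e=sp−y≈0.262580; I≈3.564621, D=e−e_prev≈-1.989704; u=1/2·0.262580+0·3.564621+3/4·(-1.989704)≈-1.360988; next y=-1/10·1.737420+3/4·(-1.360988)≈-1.194483
n=6: y≈-1.194483, sp=2, e=sp−y≈3.194483; I≈6.759104, D=e−e_prev≈2.931903; u=1/2·3.194483+0·6.759104+3/4·2.931903≈3.796168; next y=-1/10·(-1.194483)+3/4·3.796168≈2.966575
n=7: y≈2.966575, sp=2, e=sp−y≈-0.966575; I≈5.792529, D=e−e_prev≈-4.161058; u=1/2·(-0.966575)+0·5.792529+3/4·(-4.161058)≈-3.604080; next y=-1/10·2.966575+3/4·(-3.604080)≈-2.999718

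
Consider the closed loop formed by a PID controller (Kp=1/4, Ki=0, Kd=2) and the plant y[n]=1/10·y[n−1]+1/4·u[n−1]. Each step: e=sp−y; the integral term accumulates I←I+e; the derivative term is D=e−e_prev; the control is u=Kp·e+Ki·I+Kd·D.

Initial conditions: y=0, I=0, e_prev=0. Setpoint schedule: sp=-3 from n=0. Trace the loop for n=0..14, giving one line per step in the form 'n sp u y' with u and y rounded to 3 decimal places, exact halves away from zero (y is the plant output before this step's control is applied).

0 -3 -6.750 0.000
1 -3 3.047 -1.688
2 -3 -5.459 0.593
3 -3 3.373 -1.305
4 -3 -4.965 0.713
5 -3 3.308 -1.170
6 -3 -4.687 0.710
7 -3 3.147 -1.101
8 -3 -4.474 0.677
9 -3 2.968 -1.051
10 -3 -4.285 0.637
11 -3 2.790 -1.007
12 -3 -4.108 0.597
13 -3 2.620 -0.967
14 -3 -3.941 0.558

(exact arithmetic carried between steps; '≈' marks a value shown rounded to 6 d.p. or computed from one; I and e_prev carry over from the previous line; the table rounds u and y to 3 d.p., halves away from zero)
n=0: y=0, sp=-3, e=sp−y=-3; I=-3, D=e−e_prev=-3; u=1/4·(-3)+0·(-3)+2·(-3)=-6.75; next y=1/10·0+1/4·(-6.75)=-1.6875
n=1: y=-1.6875, sp=-3, e=sp−y=-1.3125; I=-4.3125, D=e−e_prev=1.6875; u=1/4·(-1.3125)+0·(-4.3125)+2·1.6875=3.046875; next y=1/10·(-1.6875)+1/4·3.046875≈0.592969
n=2: y≈0.592969, sp=-3, e=sp−y≈-3.592969; I≈-7.905469, D=e−e_prev≈-2.280469; u=1/4·(-3.592969)+0·(-7.905469)+2·(-2.280469)≈-5.459180; next y=1/10·0.592969+1/4·(-5.459180)≈-1.305498
n=3: y≈-1.305498, sp=-3, e=sp−y≈-1.694502; I≈-9.599971, D=e−e_prev≈1.898467; u=1/4·(-1.694502)+0·(-9.599971)+2·1.898467≈3.373308; next y=1/10·(-1.305498)+1/4·3.373308≈0.712777
n=4: y≈0.712777, sp=-3, e=sp−y≈-3.712777; I≈-13.312748, D=e−e_prev≈-2.018275; u=1/4·(-3.712777)+0·(-13.312748)+2·(-2.018275)≈-4.964745; next y=1/10·0.712777+1/4·(-4.964745)≈-1.169908
n=5: y≈-1.169908, sp=-3, e=sp−y≈-1.830092; I≈-15.142839, D=e−e_prev≈1.882686; u=1/4·(-1.830092)+0·(-15.142839)+2·1.882686≈3.307849; next y=1/10·(-1.169908)+1/4·3.307849≈0.709971
n=6: y≈0.709971, sp=-3, e=sp−y≈-3.709971; I≈-18.852811, D=e−e_prev≈-1.879880; u=1/4·(-3.709971)+0·(-18.852811)+2·(-1.879880)≈-4.687252; next y=1/10·0.709971+1/4·(-4.687252)≈-1.100816
n=7: y≈-1.100816, sp=-3, e=sp−y≈-1.899184; I≈-20.751995, D=e−e_prev≈1.810787; u=1/4·(-1.899184)+0·(-20.751995)+2·1.810787≈3.146778; next y=1/10·(-1.100816)+1/4·3.146778≈0.676613
n=8: y≈0.676613, sp=-3, e=sp−y≈-3.676613; I≈-24.428608, D=e−e_prev≈-1.777429; u=1/4·(-3.676613)+0·(-24.428608)+2·(-1.777429)≈-4.474011; next y=1/10·0.676613+1/4·(-4.474011)≈-1.050842
n=9: y≈-1.050842, sp=-3, e=sp−y≈-1.949158; I≈-26.377766, D=e−e_prev≈1.727455; u=1/4·(-1.949158)+0·(-26.377766)+2·1.727455≈2.967619; next y=1/10·(-1.050842)+1/4·2.967619≈0.636821
n=10: y≈0.636821, sp=-3, e=sp−y≈-3.636821; I≈-30.014587, D=e−e_prev≈-1.687662; u=1/4·(-3.636821)+0·(-30.014587)+2·(-1.687662)≈-4.284530; next y=1/10·0.636821+1/4·(-4.284530)≈-1.007450
n=11: y≈-1.007450, sp=-3, e=sp−y≈-1.992550; I≈-32.007137, D=e−e_prev≈1.644271; u=1/4·(-1.992550)+0·(-32.007137)+2·1.644271≈2.790405; next y=1/10·(-1.007450)+1/4·2.790405≈0.596856
n=12: y≈0.596856, sp=-3, e=sp−y≈-3.596856; I≈-35.603993, D=e−e_prev≈-1.604306; u=1/4·(-3.596856)+0·(-35.603993)+2·(-1.604306)≈-4.107827; next y=1/10·0.596856+1/4·(-4.107827)≈-0.967271
n=13: y≈-0.967271, sp=-3, e=sp−y≈-2.032729; I≈-37.636722, D=e−e_prev≈1.564127; u=1/4·(-2.032729)+0·(-37.636722)+2·1.564127≈2.620072; next y=1/10·(-0.967271)+1/4·2.620072≈0.558291
n=14: y≈0.558291, sp=-3, e=sp−y≈-3.558291; I≈-41.195013, D=e−e_prev≈-1.525562; u=1/4·(-3.558291)+0·(-41.195013)+2·(-1.525562)≈-3.940697; next y=1/10·0.558291+1/4·(-3.940697)≈-0.929345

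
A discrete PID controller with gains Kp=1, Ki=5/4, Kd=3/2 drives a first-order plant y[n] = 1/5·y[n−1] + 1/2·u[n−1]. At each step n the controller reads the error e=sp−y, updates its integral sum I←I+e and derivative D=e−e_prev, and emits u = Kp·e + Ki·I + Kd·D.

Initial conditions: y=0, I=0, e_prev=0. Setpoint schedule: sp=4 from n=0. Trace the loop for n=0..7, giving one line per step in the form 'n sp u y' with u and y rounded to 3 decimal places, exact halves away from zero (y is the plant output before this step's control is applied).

(exact arithmetic carried between steps; '≈' marks a value shown rounded to 6 d.p. or computed from one; I and e_prev carry over from the previous line; the table rounds u and y to 3 d.p., halves away from zero)
n=0: y=0, sp=4, e=sp−y=4; I=4, D=e−e_prev=4; u=1·4+5/4·4+3/2·4=15; next y=1/5·0+1/2·15=7.5
n=1: y=7.5, sp=4, e=sp−y=-3.5; I=0.5, D=e−e_prev=-7.5; u=1·(-3.5)+5/4·0.5+3/2·(-7.5)=-14.125; next y=1/5·7.5+1/2·(-14.125)=-5.5625
n=2: y=-5.5625, sp=4, e=sp−y=9.5625; I=10.0625, D=e−e_prev=13.0625; u=1·9.5625+5/4·10.0625+3/2·13.0625=41.734375; next y=1/5·(-5.5625)+1/2·41.734375≈19.754688
n=3: y≈19.754688, sp=4, e=sp−y≈-15.754688; I≈-5.692188, D=e−e_prev≈-25.317188; u=1·(-15.754688)+5/4·(-5.692188)+3/2·(-25.317188)≈-60.845703; next y=1/5·19.754688+1/2·(-60.845703)≈-26.471914
n=4: y≈-26.471914, sp=4, e=sp−y≈30.471914; I≈24.779727, D=e−e_prev≈46.226602; u=1·30.471914+5/4·24.779727+3/2·46.226602≈130.786475; next y=1/5·(-26.471914)+1/2·130.786475≈60.098854
n=5: y≈60.098854, sp=4, e=sp−y≈-56.098854; I≈-31.319128, D=e−e_prev≈-86.570769; u=1·(-56.098854)+5/4·(-31.319128)+3/2·(-86.570769)≈-225.103917; next y=1/5·60.098854+1/2·(-225.103917)≈-100.532188
n=6: y≈-100.532188, sp=4, e=sp−y≈104.532188; I≈73.213060, D=e−e_prev≈160.631042; u=1·104.532188+5/4·73.213060+3/2·160.631042≈436.995076; next y=1/5·(-100.532188)+1/2·436.995076≈198.391100
n=7: y≈198.391100, sp=4, e=sp−y≈-194.391100; I≈-121.178041, D=e−e_prev≈-298.923288; u=1·(-194.391100)+5/4·(-121.178041)+3/2·(-298.923288)≈-794.248583; next y=1/5·198.391100+1/2·(-794.248583)≈-357.446071

0 4 15.000 0.000
1 4 -14.125 7.500
2 4 41.734 -5.563
3 4 -60.846 19.755
4 4 130.786 -26.472
5 4 -225.104 60.099
6 4 436.995 -100.532
7 4 -794.249 198.391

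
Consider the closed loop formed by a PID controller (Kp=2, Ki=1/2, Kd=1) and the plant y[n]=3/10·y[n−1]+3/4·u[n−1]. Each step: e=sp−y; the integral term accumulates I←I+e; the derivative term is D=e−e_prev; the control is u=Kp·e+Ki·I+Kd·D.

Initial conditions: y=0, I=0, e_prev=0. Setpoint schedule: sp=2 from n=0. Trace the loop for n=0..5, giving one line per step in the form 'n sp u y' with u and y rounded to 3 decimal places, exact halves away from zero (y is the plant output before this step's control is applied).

(exact arithmetic carried between steps; '≈' marks a value shown rounded to 6 d.p. or computed from one; I and e_prev carry over from the previous line; the table rounds u and y to 3 d.p., halves away from zero)
n=0: y=0, sp=2, e=sp−y=2; I=2, D=e−e_prev=2; u=2·2+1/2·2+1·2=7; next y=3/10·0+3/4·7=5.25
n=1: y=5.25, sp=2, e=sp−y=-3.25; I=-1.25, D=e−e_prev=-5.25; u=2·(-3.25)+1/2·(-1.25)+1·(-5.25)=-12.375; next y=3/10·5.25+3/4·(-12.375)=-7.70625
n=2: y=-7.70625, sp=2, e=sp−y=9.70625; I=8.45625, D=e−e_prev=12.95625; u=2·9.70625+1/2·8.45625+1·12.95625=36.596875; next y=3/10·(-7.70625)+3/4·36.596875≈25.135781
n=3: y≈25.135781, sp=2, e=sp−y≈-23.135781; I≈-14.679531, D=e−e_prev≈-32.842031; u=2·(-23.135781)+1/2·(-14.679531)+1·(-32.842031)≈-86.453359; next y=3/10·25.135781+3/4·(-86.453359)≈-57.299285
n=4: y≈-57.299285, sp=2, e=sp−y≈59.299285; I≈44.619754, D=e−e_prev≈82.435066; u=2·59.299285+1/2·44.619754+1·82.435066≈223.343514; next y=3/10·(-57.299285)+3/4·223.343514≈150.317850
n=5: y≈150.317850, sp=2, e=sp−y≈-148.317850; I≈-103.698096, D=e−e_prev≈-207.617135; u=2·(-148.317850)+1/2·(-103.698096)+1·(-207.617135)≈-556.101882; next y=3/10·150.317850+3/4·(-556.101882)≈-371.981057

0 2 7.000 0.000
1 2 -12.375 5.250
2 2 36.597 -7.706
3 2 -86.453 25.136
4 2 223.344 -57.299
5 2 -556.102 150.318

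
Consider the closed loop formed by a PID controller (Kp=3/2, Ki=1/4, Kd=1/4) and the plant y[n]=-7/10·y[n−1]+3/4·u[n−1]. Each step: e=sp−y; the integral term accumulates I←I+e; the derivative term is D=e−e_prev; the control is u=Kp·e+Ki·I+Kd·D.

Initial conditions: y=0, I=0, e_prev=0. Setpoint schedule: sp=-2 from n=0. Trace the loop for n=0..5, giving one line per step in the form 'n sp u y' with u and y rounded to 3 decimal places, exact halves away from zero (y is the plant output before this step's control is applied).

(exact arithmetic carried between steps; '≈' marks a value shown rounded to 6 d.p. or computed from one; I and e_prev carry over from the previous line; the table rounds u and y to 3 d.p., halves away from zero)
n=0: y=0, sp=-2, e=sp−y=-2; I=-2, D=e−e_prev=-2; u=3/2·(-2)+1/4·(-2)+1/4·(-2)=-4; next y=-7/10·0+3/4·(-4)=-3
n=1: y=-3, sp=-2, e=sp−y=1; I=-1, D=e−e_prev=3; u=3/2·1+1/4·(-1)+1/4·3=2; next y=-7/10·(-3)+3/4·2=3.6
n=2: y=3.6, sp=-2, e=sp−y=-5.6; I=-6.6, D=e−e_prev=-6.6; u=3/2·(-5.6)+1/4·(-6.6)+1/4·(-6.6)=-11.7; next y=-7/10·3.6+3/4·(-11.7)=-11.295
n=3: y=-11.295, sp=-2, e=sp−y=9.295; I=2.695, D=e−e_prev=14.895; u=3/2·9.295+1/4·2.695+1/4·14.895=18.34; next y=-7/10·(-11.295)+3/4·18.34=21.6615
n=4: y=21.6615, sp=-2, e=sp−y=-23.6615; I=-20.9665, D=e−e_prev=-32.9565; u=3/2·(-23.6615)+1/4·(-20.9665)+1/4·(-32.9565)=-48.973; next y=-7/10·21.6615+3/4·(-48.973)=-51.8928
n=5: y=-51.8928, sp=-2, e=sp−y=49.8928; I=28.9263, D=e−e_prev=73.5543; u=3/2·49.8928+1/4·28.9263+1/4·73.5543=100.45935; next y=-7/10·(-51.8928)+3/4·100.45935≈111.669473

0 -2 -4.000 0.000
1 -2 2.000 -3.000
2 -2 -11.700 3.600
3 -2 18.340 -11.295
4 -2 -48.973 21.662
5 -2 100.459 -51.893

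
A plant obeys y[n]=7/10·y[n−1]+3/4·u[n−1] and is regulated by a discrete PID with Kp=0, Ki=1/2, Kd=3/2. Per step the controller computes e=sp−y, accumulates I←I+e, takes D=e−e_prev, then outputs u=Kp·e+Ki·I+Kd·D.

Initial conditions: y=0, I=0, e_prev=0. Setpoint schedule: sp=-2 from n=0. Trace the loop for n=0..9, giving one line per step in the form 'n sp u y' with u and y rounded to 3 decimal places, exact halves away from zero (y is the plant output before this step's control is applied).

(exact arithmetic carried between steps; '≈' marks a value shown rounded to 6 d.p. or computed from one; I and e_prev carry over from the previous line; the table rounds u and y to 3 d.p., halves away from zero)
n=0: y=0, sp=-2, e=sp−y=-2; I=-2, D=e−e_prev=-2; u=0·(-2)+1/2·(-2)+3/2·(-2)=-4; next y=7/10·0+3/4·(-4)=-3
n=1: y=-3, sp=-2, e=sp−y=1; I=-1, D=e−e_prev=3; u=0·1+1/2·(-1)+3/2·3=4; next y=7/10·(-3)+3/4·4=0.9
n=2: y=0.9, sp=-2, e=sp−y=-2.9; I=-3.9, D=e−e_prev=-3.9; u=0·(-2.9)+1/2·(-3.9)+3/2·(-3.9)=-7.8; next y=7/10·0.9+3/4·(-7.8)=-5.22
n=3: y=-5.22, sp=-2, e=sp−y=3.22; I=-0.68, D=e−e_prev=6.12; u=0·3.22+1/2·(-0.68)+3/2·6.12=8.84; next y=7/10·(-5.22)+3/4·8.84=2.976
n=4: y=2.976, sp=-2, e=sp−y=-4.976; I=-5.656, D=e−e_prev=-8.196; u=0·(-4.976)+1/2·(-5.656)+3/2·(-8.196)=-15.122; next y=7/10·2.976+3/4·(-15.122)=-9.2583
n=5: y=-9.2583, sp=-2, e=sp−y=7.2583; I=1.6023, D=e−e_prev=12.2343; u=0·7.2583+1/2·1.6023+3/2·12.2343=19.1526; next y=7/10·(-9.2583)+3/4·19.1526=7.88364
n=6: y=7.88364, sp=-2, e=sp−y=-9.88364; I=-8.28134, D=e−e_prev=-17.14194; u=0·(-9.88364)+1/2·(-8.28134)+3/2·(-17.14194)=-29.85358; next y=7/10·7.88364+3/4·(-29.85358)=-16.871637
n=7: y=-16.871637, sp=-2, e=sp−y=14.871637; I=6.590297, D=e−e_prev=24.755277; u=0·14.871637+1/2·6.590297+3/2·24.755277=40.428064; next y=7/10·(-16.871637)+3/4·40.428064≈18.510902
n=8: y≈18.510902, sp=-2, e=sp−y≈-20.510902; I≈-13.920605, D=e−e_prev≈-35.382539; u=0·(-20.510902)+1/2·(-13.920605)+3/2·(-35.382539)≈-60.034111; next y=7/10·18.510902+3/4·(-60.034111)≈-32.067952
n=9: y≈-32.067952, sp=-2, e=sp−y≈30.067952; I≈16.147347, D=e−e_prev≈50.578854; u=0·30.067952+1/2·16.147347+3/2·50.578854≈83.941954; next y=7/10·(-32.067952)+3/4·83.941954≈40.508899

0 -2 -4.000 0.000
1 -2 4.000 -3.000
2 -2 -7.800 0.900
3 -2 8.840 -5.220
4 -2 -15.122 2.976
5 -2 19.153 -9.258
6 -2 -29.854 7.884
7 -2 40.428 -16.872
8 -2 -60.034 18.511
9 -2 83.942 -32.068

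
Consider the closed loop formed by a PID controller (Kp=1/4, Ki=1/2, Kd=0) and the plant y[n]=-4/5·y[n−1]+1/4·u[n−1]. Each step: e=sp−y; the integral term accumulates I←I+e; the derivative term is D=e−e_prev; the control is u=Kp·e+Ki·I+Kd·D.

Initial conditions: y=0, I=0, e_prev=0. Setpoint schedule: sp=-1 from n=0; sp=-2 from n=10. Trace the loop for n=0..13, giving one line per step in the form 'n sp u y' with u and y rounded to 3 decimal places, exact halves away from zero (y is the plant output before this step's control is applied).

(exact arithmetic carried between steps; '≈' marks a value shown rounded to 6 d.p. or computed from one; I and e_prev carry over from the previous line; the table rounds u and y to 3 d.p., halves away from zero)
n=0: y=0, sp=-1, e=sp−y=-1; I=-1, D=e−e_prev=-1; u=1/4·(-1)+1/2·(-1)+0·(-1)=-0.75; next y=-4/5·0+1/4·(-0.75)=-0.1875
n=1: y=-0.1875, sp=-1, e=sp−y=-0.8125; I=-1.8125, D=e−e_prev=0.1875; u=1/4·(-0.8125)+1/2·(-1.8125)+0·0.1875=-1.109375; next y=-4/5·(-0.1875)+1/4·(-1.109375)≈-0.127344
n=2: y≈-0.127344, sp=-1, e=sp−y≈-0.872656; I≈-2.685156, D=e−e_prev≈-0.060156; u=1/4·(-0.872656)+1/2·(-2.685156)+0·(-0.060156)≈-1.560742; next y=-4/5·(-0.127344)+1/4·(-1.560742)≈-0.288311
n=3: y≈-0.288311, sp=-1, e=sp−y≈-0.711689; I≈-3.396846, D=e−e_prev≈0.160967; u=1/4·(-0.711689)+1/2·(-3.396846)+0·0.160967≈-1.876345; next y=-4/5·(-0.288311)+1/4·(-1.876345)≈-0.238438
n=4: y≈-0.238438, sp=-1, e=sp−y≈-0.761562; I≈-4.158408, D=e−e_prev≈-0.049873; u=1/4·(-0.761562)+1/2·(-4.158408)+0·(-0.049873)≈-2.269594; next y=-4/5·(-0.238438)+1/4·(-2.269594)≈-0.376648
n=5: y≈-0.376648, sp=-1, e=sp−y≈-0.623352; I≈-4.781760, D=e−e_prev≈0.138210; u=1/4·(-0.623352)+1/2·(-4.781760)+0·0.138210≈-2.546718; next y=-4/5·(-0.376648)+1/4·(-2.546718)≈-0.335361
n=6: y≈-0.335361, sp=-1, e=sp−y≈-0.664639; I≈-5.446399, D=e−e_prev≈-0.041288; u=1/4·(-0.664639)+1/2·(-5.446399)+0·(-0.041288)≈-2.889359; next y=-4/5·(-0.335361)+1/4·(-2.889359)≈-0.454051
n=7: y≈-0.454051, sp=-1, e=sp−y≈-0.545949; I≈-5.992348, D=e−e_prev≈0.118690; u=1/4·(-0.545949)+1/2·(-5.992348)+0·0.118690≈-3.132661; next y=-4/5·(-0.454051)+1/4·(-3.132661)≈-0.419924
n=8: y≈-0.419924, sp=-1, e=sp−y≈-0.580076; I≈-6.572423, D=e−e_prev≈-0.034127; u=1/4·(-0.580076)+1/2·(-6.572423)+0·(-0.034127)≈-3.431231; next y=-4/5·(-0.419924)+1/4·(-3.431231)≈-0.521868
n=9: y≈-0.521868, sp=-1, e=sp−y≈-0.478132; I≈-7.050555, D=e−e_prev≈0.101944; u=1/4·(-0.478132)+1/2·(-7.050555)+0·0.101944≈-3.644810; next y=-4/5·(-0.521868)+1/4·(-3.644810)≈-0.493708
n=10: y≈-0.493708, sp=-2, e=sp−y≈-1.506292; I≈-8.556847, D=e−e_prev≈-1.028160; u=1/4·(-1.506292)+1/2·(-8.556847)+0·(-1.028160)≈-4.654996; next y=-4/5·(-0.493708)+1/4·(-4.654996)≈-0.768783
n=11: y≈-0.768783, sp=-2, e=sp−y≈-1.231217; I≈-9.788064, D=e−e_prev≈0.275075; u=1/4·(-1.231217)+1/2·(-9.788064)+0·0.275075≈-5.201836; next y=-4/5·(-0.768783)+1/4·(-5.201836)≈-0.685433
n=12: y≈-0.685433, sp=-2, e=sp−y≈-1.314567; I≈-11.102631, D=e−e_prev≈-0.083350; u=1/4·(-1.314567)+1/2·(-11.102631)+0·(-0.083350)≈-5.879957; next y=-4/5·(-0.685433)+1/4·(-5.879957)≈-0.921643
n=13: y≈-0.921643, sp=-2, e=sp−y≈-1.078357; I≈-12.180988, D=e−e_prev≈0.236210; u=1/4·(-1.078357)+1/2·(-12.180988)+0·0.236210≈-6.360083; next y=-4/5·(-0.921643)+1/4·(-6.360083)≈-0.852706

0 -1 -0.750 0.000
1 -1 -1.109 -0.188
2 -1 -1.561 -0.127
3 -1 -1.876 -0.288
4 -1 -2.270 -0.238
5 -1 -2.547 -0.377
6 -1 -2.889 -0.335
7 -1 -3.133 -0.454
8 -1 -3.431 -0.420
9 -1 -3.645 -0.522
10 -2 -4.655 -0.494
11 -2 -5.202 -0.769
12 -2 -5.880 -0.685
13 -2 -6.360 -0.922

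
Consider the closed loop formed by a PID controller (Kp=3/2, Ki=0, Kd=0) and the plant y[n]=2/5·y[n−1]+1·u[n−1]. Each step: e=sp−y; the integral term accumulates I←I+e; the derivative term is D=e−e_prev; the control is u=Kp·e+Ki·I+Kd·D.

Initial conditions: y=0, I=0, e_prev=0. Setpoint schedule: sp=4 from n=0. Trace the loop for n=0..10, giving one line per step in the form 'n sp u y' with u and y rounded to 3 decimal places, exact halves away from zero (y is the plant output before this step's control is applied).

0 4 6.000 0.000
1 4 -3.000 6.000
2 4 6.900 -0.600
3 4 -3.990 6.660
4 4 7.989 -1.326
5 4 -5.188 7.459
6 4 9.307 -2.204
7 4 -6.637 8.425
8 4 10.901 -3.267
9 4 -8.391 9.594
10 4 12.830 -4.554

(exact arithmetic carried between steps; '≈' marks a value shown rounded to 6 d.p. or computed from one; I and e_prev carry over from the previous line; the table rounds u and y to 3 d.p., halves away from zero)
n=0: y=0, sp=4, e=sp−y=4; I=4, D=e−e_prev=4; u=3/2·4+0·4+0·4=6; next y=2/5·0+1·6=6
n=1: y=6, sp=4, e=sp−y=-2; I=2, D=e−e_prev=-6; u=3/2·(-2)+0·2+0·(-6)=-3; next y=2/5·6+1·(-3)=-0.6
n=2: y=-0.6, sp=4, e=sp−y=4.6; I=6.6, D=e−e_prev=6.6; u=3/2·4.6+0·6.6+0·6.6=6.9; next y=2/5·(-0.6)+1·6.9=6.66
n=3: y=6.66, sp=4, e=sp−y=-2.66; I=3.94, D=e−e_prev=-7.26; u=3/2·(-2.66)+0·3.94+0·(-7.26)=-3.99; next y=2/5·6.66+1·(-3.99)=-1.326
n=4: y=-1.326, sp=4, e=sp−y=5.326; I=9.266, D=e−e_prev=7.986; u=3/2·5.326+0·9.266+0·7.986=7.989; next y=2/5·(-1.326)+1·7.989=7.4586
n=5: y=7.4586, sp=4, e=sp−y=-3.4586; I=5.8074, D=e−e_prev=-8.7846; u=3/2·(-3.4586)+0·5.8074+0·(-8.7846)=-5.1879; next y=2/5·7.4586+1·(-5.1879)=-2.20446
n=6: y=-2.20446, sp=4, e=sp−y=6.20446; I=12.01186, D=e−e_prev=9.66306; u=3/2·6.20446+0·12.01186+0·9.66306=9.30669; next y=2/5·(-2.20446)+1·9.30669=8.424906
n=7: y=8.424906, sp=4, e=sp−y=-4.424906; I=7.586954, D=e−e_prev=-10.629366; u=3/2·(-4.424906)+0·7.586954+0·(-10.629366)=-6.637359; next y=2/5·8.424906+1·(-6.637359)≈-3.267397
n=8: y≈-3.267397, sp=4, e=sp−y≈7.267397; I≈14.854351, D=e−e_prev≈11.692303; u=3/2·7.267397+0·14.854351+0·11.692303≈10.901095; next y=2/5·(-3.267397)+1·10.901095≈9.594136
n=9: y≈9.594136, sp=4, e=sp−y≈-5.594136; I≈9.260214, D=e−e_prev≈-12.861533; u=3/2·(-5.594136)+0·9.260214+0·(-12.861533)≈-8.391204; next y=2/5·9.594136+1·(-8.391204)≈-4.553550
n=10: y≈-4.553550, sp=4, e=sp−y≈8.553550; I≈17.813764, D=e−e_prev≈14.147686; u=3/2·8.553550+0·17.813764+0·14.147686≈12.830325; next y=2/5·(-4.553550)+1·12.830325≈11.008905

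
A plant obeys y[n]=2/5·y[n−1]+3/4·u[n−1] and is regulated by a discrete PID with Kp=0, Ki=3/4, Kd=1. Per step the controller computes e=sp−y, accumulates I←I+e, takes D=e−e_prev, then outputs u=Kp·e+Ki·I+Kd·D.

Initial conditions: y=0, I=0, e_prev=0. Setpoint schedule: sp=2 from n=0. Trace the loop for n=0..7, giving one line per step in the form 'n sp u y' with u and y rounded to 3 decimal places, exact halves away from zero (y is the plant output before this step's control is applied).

(exact arithmetic carried between steps; '≈' marks a value shown rounded to 6 d.p. or computed from one; I and e_prev carry over from the previous line; the table rounds u and y to 3 d.p., halves away from zero)
n=0: y=0, sp=2, e=sp−y=2; I=2, D=e−e_prev=2; u=0·2+3/4·2+1·2=3.5; next y=2/5·0+3/4·3.5=2.625
n=1: y=2.625, sp=2, e=sp−y=-0.625; I=1.375, D=e−e_prev=-2.625; u=0·(-0.625)+3/4·1.375+1·(-2.625)=-1.59375; next y=2/5·2.625+3/4·(-1.59375)≈-0.145313
n=2: y≈-0.145313, sp=2, e=sp−y≈2.145313; I≈3.520313, D=e−e_prev≈2.770313; u=0·2.145313+3/4·3.520313+1·2.770313≈5.410547; next y=2/5·(-0.145313)+3/4·5.410547≈3.999785
n=3: y≈3.999785, sp=2, e=sp−y≈-1.999785; I≈1.520527, D=e−e_prev≈-4.145098; u=0·(-1.999785)+3/4·1.520527+1·(-4.145098)≈-3.004702; next y=2/5·3.999785+3/4·(-3.004702)≈-0.653613
n=4: y≈-0.653613, sp=2, e=sp−y≈2.653613; I≈4.174140, D=e−e_prev≈4.653398; u=0·2.653613+3/4·4.174140+1·4.653398≈7.784003; next y=2/5·(-0.653613)+3/4·7.784003≈5.576557
n=5: y≈5.576557, sp=2, e=sp−y≈-3.576557; I≈0.597583, D=e−e_prev≈-6.230169; u=0·(-3.576557)+3/4·0.597583+1·(-6.230169)≈-5.781982; next y=2/5·5.576557+3/4·(-5.781982)≈-2.105864
n=6: y≈-2.105864, sp=2, e=sp−y≈4.105864; I≈4.703447, D=e−e_prev≈7.682421; u=0·4.105864+3/4·4.703447+1·7.682421≈11.210006; next y=2/5·(-2.105864)+3/4·11.210006≈7.565159
n=7: y≈7.565159, sp=2, e=sp−y≈-5.565159; I≈-0.861712, D=e−e_prev≈-9.671023; u=0·(-5.565159)+3/4·(-0.861712)+1·(-9.671023)≈-10.317307; next y=2/5·7.565159+3/4·(-10.317307)≈-4.711917

0 2 3.500 0.000
1 2 -1.594 2.625
2 2 5.411 -0.145
3 2 -3.005 4.000
4 2 7.784 -0.654
5 2 -5.782 5.577
6 2 11.210 -2.106
7 2 -10.317 7.565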